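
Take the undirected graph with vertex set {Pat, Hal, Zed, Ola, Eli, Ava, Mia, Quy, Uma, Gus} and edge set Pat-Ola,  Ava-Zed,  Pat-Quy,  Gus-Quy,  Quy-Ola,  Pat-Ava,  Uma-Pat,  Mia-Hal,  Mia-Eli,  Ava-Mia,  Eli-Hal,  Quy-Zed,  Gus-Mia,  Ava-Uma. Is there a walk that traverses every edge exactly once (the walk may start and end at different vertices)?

Yes

Degrees: Pat:4, Hal:2, Zed:2, Ola:2, Eli:2, Ava:4, Mia:4, Quy:4, Uma:2, Gus:2
Odd-degree vertices: none (0 total).
The non-isolated vertices are connected and exactly 0 have odd degree, so an Eulerian trail exists.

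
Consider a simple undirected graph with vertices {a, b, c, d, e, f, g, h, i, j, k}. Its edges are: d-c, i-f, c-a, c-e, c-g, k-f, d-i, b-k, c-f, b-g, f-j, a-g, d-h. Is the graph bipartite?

The cycle a-g-c-a has length 3, which is odd, so the graph is not bipartite.

No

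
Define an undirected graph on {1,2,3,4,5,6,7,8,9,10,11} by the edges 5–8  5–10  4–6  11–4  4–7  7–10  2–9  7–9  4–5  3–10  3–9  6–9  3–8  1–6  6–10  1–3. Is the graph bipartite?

Color {2, 3, 5, 6, 7, 11} black and {1, 4, 8, 9, 10} white. No edge joins two same-colored vertices, so the graph is bipartite.

Yes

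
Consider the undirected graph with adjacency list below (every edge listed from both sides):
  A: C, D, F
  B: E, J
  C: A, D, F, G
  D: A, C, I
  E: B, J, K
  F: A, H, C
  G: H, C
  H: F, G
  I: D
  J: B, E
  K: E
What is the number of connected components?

Component: {B, E, J, K}
Component: {A, C, D, F, G, H, I}

2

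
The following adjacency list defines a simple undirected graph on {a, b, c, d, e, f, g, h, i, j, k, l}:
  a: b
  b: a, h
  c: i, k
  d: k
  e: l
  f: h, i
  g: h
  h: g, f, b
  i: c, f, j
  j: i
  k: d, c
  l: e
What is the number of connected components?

Component: {e, l}
Component: {a, b, c, d, f, g, h, i, j, k}

2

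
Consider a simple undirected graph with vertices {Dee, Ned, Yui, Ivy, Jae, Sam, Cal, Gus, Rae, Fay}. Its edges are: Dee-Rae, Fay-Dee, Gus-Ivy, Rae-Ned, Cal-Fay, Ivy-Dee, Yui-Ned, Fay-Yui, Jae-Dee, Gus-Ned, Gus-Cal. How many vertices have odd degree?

Degrees: Dee:4, Ned:3, Yui:2, Ivy:2, Jae:1, Sam:0, Cal:2, Gus:3, Rae:2, Fay:3
Odd-degree vertices: Ned, Jae, Gus, Fay.

4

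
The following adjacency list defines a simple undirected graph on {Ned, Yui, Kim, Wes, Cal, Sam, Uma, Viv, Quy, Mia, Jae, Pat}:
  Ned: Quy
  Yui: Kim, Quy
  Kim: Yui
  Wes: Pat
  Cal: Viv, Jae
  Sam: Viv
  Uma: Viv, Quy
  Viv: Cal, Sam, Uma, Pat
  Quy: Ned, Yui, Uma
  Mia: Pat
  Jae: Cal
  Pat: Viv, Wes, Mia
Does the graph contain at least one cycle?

No

The graph has 12 vertices, 11 edges, and 1 connected component.
Since 11 = 12 - 1, the graph is a forest and contains no cycle.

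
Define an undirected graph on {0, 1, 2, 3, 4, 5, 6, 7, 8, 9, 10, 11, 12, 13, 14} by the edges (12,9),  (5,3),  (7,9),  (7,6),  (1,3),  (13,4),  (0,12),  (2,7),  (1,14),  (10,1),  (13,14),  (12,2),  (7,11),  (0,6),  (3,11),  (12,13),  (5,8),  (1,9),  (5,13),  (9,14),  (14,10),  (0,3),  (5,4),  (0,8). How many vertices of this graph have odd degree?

0

Degrees: 0:4, 1:4, 2:2, 3:4, 4:2, 5:4, 6:2, 7:4, 8:2, 9:4, 10:2, 11:2, 12:4, 13:4, 14:4
Odd-degree vertices: none.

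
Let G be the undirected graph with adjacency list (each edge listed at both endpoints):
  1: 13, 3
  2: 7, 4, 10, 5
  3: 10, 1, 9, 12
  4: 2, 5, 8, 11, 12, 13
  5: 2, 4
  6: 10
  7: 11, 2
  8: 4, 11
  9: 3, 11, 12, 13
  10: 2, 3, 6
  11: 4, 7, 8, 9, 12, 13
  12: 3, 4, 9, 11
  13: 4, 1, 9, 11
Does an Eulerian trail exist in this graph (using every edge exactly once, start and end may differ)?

Degrees: 1:2, 2:4, 3:4, 4:6, 5:2, 6:1, 7:2, 8:2, 9:4, 10:3, 11:6, 12:4, 13:4
Odd-degree vertices: 6, 10 (2 total).
The non-isolated vertices are connected and exactly 2 have odd degree, so an Eulerian trail exists (from 6 to 10).

Yes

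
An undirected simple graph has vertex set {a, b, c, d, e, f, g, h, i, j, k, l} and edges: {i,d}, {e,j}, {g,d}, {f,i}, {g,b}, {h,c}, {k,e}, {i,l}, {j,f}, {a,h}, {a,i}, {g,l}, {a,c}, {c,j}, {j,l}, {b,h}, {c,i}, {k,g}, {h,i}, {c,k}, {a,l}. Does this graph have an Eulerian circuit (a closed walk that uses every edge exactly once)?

No

Degrees: a:4, b:2, c:5, d:2, e:2, f:2, g:4, h:4, i:6, j:4, k:3, l:4
c, k have odd degree; an Eulerian circuit needs every degree to be even, so none exists.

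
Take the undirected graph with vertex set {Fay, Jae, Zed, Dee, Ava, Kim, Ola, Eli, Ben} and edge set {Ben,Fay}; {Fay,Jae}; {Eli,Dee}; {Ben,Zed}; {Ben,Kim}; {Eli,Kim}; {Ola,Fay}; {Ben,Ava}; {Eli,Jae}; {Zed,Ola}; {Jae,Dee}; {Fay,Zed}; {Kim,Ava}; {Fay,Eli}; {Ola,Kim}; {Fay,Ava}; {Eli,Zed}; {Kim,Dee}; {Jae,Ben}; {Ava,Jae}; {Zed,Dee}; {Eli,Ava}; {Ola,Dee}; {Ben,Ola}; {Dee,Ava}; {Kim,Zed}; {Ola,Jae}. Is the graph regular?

Degrees: Fay:6, Jae:6, Zed:6, Dee:6, Ava:6, Kim:6, Ola:6, Eli:6, Ben:6
All degrees equal 6; the graph is regular.

Yes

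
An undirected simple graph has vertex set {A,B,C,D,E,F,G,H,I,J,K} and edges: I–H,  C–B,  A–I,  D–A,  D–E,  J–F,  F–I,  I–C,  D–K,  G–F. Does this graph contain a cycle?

No

|V| = 11, |E| = 10, number of components = 1.
A forest on 11 vertices with 1 component has exactly 10 edges, which matches — so no cycle.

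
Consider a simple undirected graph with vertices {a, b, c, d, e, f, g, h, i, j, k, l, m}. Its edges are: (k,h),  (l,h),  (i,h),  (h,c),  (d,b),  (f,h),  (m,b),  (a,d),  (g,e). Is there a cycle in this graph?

No

|V| = 13, |E| = 9, number of components = 4.
A forest on 13 vertices with 4 components has exactly 9 edges, which matches — so no cycle.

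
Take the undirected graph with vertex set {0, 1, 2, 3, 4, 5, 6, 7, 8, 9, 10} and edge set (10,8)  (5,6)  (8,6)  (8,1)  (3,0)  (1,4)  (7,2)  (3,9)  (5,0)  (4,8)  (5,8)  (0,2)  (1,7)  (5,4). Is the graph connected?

A breadth-first search from 0 visits 0, 5, 3, 2, 8, 6, 4, 9, 7, 10, 1 — all 11 vertices — so the graph is connected.

Yes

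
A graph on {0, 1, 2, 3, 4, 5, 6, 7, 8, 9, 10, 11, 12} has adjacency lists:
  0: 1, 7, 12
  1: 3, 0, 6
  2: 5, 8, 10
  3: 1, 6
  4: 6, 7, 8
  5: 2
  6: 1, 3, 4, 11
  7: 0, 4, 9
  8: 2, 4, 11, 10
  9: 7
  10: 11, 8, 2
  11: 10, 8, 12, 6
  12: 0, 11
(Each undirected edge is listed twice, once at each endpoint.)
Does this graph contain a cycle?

The graph has 13 vertices, 18 edges, and 1 connected component.
Since 18 > 13 - 1, a cycle must exist; for instance 0-12-11-6-3-1-0.

Yes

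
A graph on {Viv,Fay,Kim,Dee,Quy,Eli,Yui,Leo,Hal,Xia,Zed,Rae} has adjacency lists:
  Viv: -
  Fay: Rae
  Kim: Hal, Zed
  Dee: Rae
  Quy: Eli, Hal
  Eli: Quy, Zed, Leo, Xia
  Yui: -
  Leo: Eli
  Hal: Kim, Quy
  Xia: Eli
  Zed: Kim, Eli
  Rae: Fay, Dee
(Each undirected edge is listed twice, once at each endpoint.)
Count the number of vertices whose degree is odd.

4

Degrees: Viv:0, Fay:1, Kim:2, Dee:1, Quy:2, Eli:4, Yui:0, Leo:1, Hal:2, Xia:1, Zed:2, Rae:2
Odd-degree vertices: Fay, Dee, Leo, Xia.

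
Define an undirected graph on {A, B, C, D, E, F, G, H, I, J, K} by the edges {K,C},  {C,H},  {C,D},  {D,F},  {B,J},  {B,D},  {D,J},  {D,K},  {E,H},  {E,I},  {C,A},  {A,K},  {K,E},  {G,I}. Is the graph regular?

No

Degrees: A:2, B:2, C:4, D:5, E:3, F:1, G:1, H:2, I:2, J:2, K:4
Vertex F has degree 1 while D has degree 5, so the graph is not regular.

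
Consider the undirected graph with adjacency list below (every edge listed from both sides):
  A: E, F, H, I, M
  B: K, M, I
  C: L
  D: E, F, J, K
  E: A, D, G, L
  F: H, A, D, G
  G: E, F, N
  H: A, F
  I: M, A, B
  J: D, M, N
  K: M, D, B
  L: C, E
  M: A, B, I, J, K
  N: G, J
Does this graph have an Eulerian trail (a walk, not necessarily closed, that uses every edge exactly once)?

No

Degrees: A:5, B:3, C:1, D:4, E:4, F:4, G:3, H:2, I:3, J:3, K:3, L:2, M:5, N:2
Odd-degree vertices: A, B, C, G, I, J, K, M (8 total).
With 8 odd-degree vertices (more than two), no single trail can use every edge.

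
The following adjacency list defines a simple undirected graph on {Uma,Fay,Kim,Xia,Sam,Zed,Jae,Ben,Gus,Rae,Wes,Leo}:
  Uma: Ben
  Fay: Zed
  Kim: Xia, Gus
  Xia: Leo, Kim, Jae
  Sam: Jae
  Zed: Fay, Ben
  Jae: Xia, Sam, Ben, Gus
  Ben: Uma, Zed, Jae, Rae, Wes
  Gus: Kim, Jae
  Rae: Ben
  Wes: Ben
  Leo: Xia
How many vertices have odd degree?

Degrees: Uma:1, Fay:1, Kim:2, Xia:3, Sam:1, Zed:2, Jae:4, Ben:5, Gus:2, Rae:1, Wes:1, Leo:1
Odd-degree vertices: Uma, Fay, Xia, Sam, Ben, Rae, Wes, Leo.

8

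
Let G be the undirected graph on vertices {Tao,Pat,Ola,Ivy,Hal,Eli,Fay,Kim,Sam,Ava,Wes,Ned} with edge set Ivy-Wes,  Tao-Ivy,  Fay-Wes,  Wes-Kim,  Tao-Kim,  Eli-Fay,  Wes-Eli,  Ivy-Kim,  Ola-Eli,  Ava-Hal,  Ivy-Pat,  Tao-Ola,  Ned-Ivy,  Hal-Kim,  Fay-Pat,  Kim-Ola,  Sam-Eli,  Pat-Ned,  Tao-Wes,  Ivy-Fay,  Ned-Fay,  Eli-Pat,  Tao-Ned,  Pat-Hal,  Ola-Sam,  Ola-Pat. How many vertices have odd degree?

8

Degrees: Tao:5, Pat:6, Ola:5, Ivy:6, Hal:3, Eli:5, Fay:5, Kim:5, Sam:2, Ava:1, Wes:5, Ned:4
Odd-degree vertices: Tao, Ola, Hal, Eli, Fay, Kim, Ava, Wes.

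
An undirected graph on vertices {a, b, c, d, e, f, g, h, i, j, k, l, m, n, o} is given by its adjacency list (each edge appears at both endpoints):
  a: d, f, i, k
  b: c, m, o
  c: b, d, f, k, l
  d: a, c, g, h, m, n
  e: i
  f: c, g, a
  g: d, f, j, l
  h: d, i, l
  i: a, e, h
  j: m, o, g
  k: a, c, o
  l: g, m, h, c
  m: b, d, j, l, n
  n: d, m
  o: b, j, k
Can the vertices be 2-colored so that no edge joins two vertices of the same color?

m-n-d-m is an odd cycle (length 3), and a bipartite graph can contain only even cycles.

No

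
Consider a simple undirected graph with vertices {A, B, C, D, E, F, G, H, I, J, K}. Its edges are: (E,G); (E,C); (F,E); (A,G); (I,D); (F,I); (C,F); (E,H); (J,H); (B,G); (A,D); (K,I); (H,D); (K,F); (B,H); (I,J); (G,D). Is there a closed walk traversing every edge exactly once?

Yes

Degrees: A:2, B:2, C:2, D:4, E:4, F:4, G:4, H:4, I:4, J:2, K:2
All degrees are even and the non-isolated vertices are connected — an Eulerian circuit exists.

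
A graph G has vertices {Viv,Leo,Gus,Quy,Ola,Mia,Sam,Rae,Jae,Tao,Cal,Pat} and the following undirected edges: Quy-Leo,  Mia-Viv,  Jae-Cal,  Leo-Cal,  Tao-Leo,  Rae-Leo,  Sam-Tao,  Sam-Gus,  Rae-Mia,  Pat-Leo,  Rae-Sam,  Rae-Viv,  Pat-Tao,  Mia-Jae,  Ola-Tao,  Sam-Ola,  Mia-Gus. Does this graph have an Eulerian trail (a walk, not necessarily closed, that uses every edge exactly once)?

Degrees: Viv:2, Leo:5, Gus:2, Quy:1, Ola:2, Mia:4, Sam:4, Rae:4, Jae:2, Tao:4, Cal:2, Pat:2
Odd-degree vertices: Leo, Quy (2 total).
The non-isolated vertices are connected and exactly 2 have odd degree, so an Eulerian trail exists (from Leo to Quy).

Yes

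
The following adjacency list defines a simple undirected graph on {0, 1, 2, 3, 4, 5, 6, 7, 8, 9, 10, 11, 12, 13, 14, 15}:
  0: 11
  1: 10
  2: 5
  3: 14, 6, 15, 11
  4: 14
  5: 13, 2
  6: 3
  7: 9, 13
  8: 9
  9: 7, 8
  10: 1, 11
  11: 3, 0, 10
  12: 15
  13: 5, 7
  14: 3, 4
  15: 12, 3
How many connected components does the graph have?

2

Component: {2, 5, 7, 8, 9, 13}
Component: {0, 1, 3, 4, 6, 10, 11, 12, 14, 15}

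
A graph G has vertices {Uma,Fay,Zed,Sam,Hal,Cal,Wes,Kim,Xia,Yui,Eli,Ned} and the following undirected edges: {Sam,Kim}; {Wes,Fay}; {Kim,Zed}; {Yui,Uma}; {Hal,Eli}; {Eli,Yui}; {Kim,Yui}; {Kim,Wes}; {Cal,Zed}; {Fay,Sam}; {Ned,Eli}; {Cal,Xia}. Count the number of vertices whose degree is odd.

Degrees: Uma:1, Fay:2, Zed:2, Sam:2, Hal:1, Cal:2, Wes:2, Kim:4, Xia:1, Yui:3, Eli:3, Ned:1
Odd-degree vertices: Uma, Hal, Xia, Yui, Eli, Ned.

6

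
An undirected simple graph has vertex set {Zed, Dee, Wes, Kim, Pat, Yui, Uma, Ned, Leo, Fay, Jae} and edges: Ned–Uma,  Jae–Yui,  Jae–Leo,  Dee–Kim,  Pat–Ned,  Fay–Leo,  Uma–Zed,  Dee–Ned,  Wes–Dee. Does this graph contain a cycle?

No

The graph has 11 vertices, 9 edges, and 2 connected components.
A forest on 11 vertices with 2 components has exactly 9 edges, which matches — so no cycle.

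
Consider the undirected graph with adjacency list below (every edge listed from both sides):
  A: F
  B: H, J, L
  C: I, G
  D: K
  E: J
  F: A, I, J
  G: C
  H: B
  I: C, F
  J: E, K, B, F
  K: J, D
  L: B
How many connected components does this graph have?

Component: {A, B, C, D, E, F, G, H, I, J, K, L}

1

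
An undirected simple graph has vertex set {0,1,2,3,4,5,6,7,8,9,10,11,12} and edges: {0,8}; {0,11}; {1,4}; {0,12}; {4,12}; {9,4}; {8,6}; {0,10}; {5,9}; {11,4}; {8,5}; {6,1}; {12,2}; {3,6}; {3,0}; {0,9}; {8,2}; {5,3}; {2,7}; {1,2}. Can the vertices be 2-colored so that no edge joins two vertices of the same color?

Color {1, 3, 7, 8, 9, 10, 11, 12} black and {0, 2, 4, 5, 6} white. No edge joins two same-colored vertices, so the graph is bipartite.

Yes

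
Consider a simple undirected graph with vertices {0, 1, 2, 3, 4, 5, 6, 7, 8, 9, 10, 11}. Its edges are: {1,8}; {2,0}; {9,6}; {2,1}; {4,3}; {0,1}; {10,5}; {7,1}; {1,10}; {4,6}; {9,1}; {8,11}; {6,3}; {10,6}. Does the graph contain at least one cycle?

The graph has 12 vertices, 14 edges, and 1 connected component.
One cycle is 6-3-4-6.

Yes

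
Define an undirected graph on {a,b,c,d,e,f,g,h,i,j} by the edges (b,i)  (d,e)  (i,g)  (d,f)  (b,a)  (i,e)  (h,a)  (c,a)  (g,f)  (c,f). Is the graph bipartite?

No

The cycle e-d-f-g-i-e has length 5, which is odd, so the graph is not bipartite.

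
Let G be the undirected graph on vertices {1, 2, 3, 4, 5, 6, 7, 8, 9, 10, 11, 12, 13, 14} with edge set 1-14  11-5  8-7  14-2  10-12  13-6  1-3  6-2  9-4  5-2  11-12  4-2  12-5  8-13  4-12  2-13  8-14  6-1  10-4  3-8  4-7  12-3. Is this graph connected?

Yes

Starting from 1 and exploring outward reaches every vertex (1, 6, 14, 3, 13, 2, 8, 12, 4, 5, 7, 11, 10, 9); the graph is connected.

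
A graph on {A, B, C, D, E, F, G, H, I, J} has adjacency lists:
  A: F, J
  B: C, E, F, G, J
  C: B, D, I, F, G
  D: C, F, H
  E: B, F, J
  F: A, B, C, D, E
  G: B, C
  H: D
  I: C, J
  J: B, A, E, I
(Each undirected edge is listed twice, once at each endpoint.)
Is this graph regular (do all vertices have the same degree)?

Degrees: A:2, B:5, C:5, D:3, E:3, F:5, G:2, H:1, I:2, J:4
Degrees are not all equal (e.g. deg(H)=1 but deg(B)=5); not regular.

No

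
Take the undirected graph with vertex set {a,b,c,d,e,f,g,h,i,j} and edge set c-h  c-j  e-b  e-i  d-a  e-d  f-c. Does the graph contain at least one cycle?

No

The graph has 10 vertices, 7 edges, and 3 connected components.
Since 7 = 10 - 3, the graph is a forest and contains no cycle.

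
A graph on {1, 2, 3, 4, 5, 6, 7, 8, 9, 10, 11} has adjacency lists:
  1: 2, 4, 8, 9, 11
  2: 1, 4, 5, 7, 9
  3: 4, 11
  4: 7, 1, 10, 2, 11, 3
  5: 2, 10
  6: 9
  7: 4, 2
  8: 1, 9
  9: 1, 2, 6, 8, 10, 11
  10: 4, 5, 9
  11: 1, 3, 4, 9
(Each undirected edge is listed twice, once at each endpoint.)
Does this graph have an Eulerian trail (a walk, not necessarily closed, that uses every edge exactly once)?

Degrees: 1:5, 2:5, 3:2, 4:6, 5:2, 6:1, 7:2, 8:2, 9:6, 10:3, 11:4
Odd-degree vertices: 1, 2, 6, 10 (4 total).
An Eulerian trail requires 0 or 2 odd-degree vertices; here there are 4.

No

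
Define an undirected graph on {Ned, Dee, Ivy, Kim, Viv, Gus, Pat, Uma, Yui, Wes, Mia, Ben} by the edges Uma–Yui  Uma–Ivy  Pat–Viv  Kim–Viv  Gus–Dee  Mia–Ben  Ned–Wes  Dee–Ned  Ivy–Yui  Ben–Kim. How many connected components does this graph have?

3

Component: {Ivy, Uma, Yui}
Component: {Ned, Dee, Gus, Wes}
Component: {Kim, Viv, Pat, Mia, Ben}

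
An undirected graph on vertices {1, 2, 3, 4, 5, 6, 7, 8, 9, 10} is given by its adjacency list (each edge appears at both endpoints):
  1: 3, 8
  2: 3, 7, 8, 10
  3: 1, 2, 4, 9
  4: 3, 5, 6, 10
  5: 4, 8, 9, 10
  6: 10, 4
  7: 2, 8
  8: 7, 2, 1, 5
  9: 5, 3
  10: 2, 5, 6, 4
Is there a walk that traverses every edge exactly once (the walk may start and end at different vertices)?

Degrees: 1:2, 2:4, 3:4, 4:4, 5:4, 6:2, 7:2, 8:4, 9:2, 10:4
Odd-degree vertices: none (0 total).
The non-isolated vertices are connected and exactly 0 have odd degree, so an Eulerian trail exists.

Yes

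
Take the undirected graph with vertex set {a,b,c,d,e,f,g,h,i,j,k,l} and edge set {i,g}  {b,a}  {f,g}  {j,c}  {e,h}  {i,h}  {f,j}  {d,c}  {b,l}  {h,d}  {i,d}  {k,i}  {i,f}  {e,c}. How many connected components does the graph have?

2

Component: {a, b, l}
Component: {c, d, e, f, g, h, i, j, k}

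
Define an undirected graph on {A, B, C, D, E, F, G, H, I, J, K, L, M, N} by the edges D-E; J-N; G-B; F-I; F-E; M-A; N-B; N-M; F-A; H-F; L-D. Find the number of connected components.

3

Component: {C}
Component: {K}
Component: {A, B, D, E, F, G, H, I, J, L, M, N}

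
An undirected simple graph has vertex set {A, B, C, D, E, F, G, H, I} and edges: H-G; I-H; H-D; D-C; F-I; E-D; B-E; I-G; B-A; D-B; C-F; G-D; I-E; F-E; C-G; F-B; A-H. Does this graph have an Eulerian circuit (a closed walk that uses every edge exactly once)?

No

Degrees: A:2, B:4, C:3, D:5, E:4, F:4, G:4, H:4, I:4
Vertices with odd degree: C, D. An Eulerian circuit requires all degrees even.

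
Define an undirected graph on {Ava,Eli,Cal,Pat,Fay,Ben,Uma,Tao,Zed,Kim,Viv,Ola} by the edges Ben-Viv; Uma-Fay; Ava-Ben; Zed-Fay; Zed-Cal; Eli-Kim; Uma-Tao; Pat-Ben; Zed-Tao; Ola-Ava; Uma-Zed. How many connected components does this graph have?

Component: {Eli, Kim}
Component: {Ava, Pat, Ben, Viv, Ola}
Component: {Cal, Fay, Uma, Tao, Zed}

3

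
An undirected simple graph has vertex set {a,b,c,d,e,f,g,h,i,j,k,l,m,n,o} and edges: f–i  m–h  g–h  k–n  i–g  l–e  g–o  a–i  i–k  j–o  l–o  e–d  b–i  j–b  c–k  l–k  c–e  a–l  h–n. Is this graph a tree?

No

The graph has 15 vertices and 19 edges.
Connected but with 19 > 14 edges, so it has a cycle and is not a tree.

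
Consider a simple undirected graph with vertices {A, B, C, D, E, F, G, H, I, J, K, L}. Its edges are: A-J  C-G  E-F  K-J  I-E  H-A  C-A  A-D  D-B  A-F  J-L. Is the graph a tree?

Yes

The graph has 12 vertices and 11 edges.
Connected and |E| = |V| - 1, which characterizes a tree.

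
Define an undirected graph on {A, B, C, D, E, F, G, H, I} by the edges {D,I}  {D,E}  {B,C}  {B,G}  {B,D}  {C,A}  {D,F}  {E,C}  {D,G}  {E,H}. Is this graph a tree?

|V| = 9, |E| = 10.
A tree on 9 vertices has exactly 8 edges; this graph has 10, so it contains a cycle and is not a tree.

No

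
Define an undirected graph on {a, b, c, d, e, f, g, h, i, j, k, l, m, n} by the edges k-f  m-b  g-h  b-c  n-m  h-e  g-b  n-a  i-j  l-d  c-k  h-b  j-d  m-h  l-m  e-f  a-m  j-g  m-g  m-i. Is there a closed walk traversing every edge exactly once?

No

Degrees: a:2, b:4, c:2, d:2, e:2, f:2, g:4, h:4, i:2, j:3, k:2, l:2, m:7, n:2
j, m have odd degree; an Eulerian circuit needs every degree to be even, so none exists.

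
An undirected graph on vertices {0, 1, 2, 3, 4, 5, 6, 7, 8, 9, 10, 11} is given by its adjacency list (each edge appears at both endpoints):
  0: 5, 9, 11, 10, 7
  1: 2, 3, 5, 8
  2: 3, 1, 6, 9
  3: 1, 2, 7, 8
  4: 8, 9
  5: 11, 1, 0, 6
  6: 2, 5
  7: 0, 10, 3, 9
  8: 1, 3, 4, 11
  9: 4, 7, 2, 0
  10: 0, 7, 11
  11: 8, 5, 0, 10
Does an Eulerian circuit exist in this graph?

No

Degrees: 0:5, 1:4, 2:4, 3:4, 4:2, 5:4, 6:2, 7:4, 8:4, 9:4, 10:3, 11:4
0, 10 have odd degree; an Eulerian circuit needs every degree to be even, so none exists.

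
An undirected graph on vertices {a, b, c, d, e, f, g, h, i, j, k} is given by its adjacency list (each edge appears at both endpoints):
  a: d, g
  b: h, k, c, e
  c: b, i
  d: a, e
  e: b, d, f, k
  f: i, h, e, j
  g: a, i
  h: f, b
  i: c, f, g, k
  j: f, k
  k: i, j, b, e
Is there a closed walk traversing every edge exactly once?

Degrees: a:2, b:4, c:2, d:2, e:4, f:4, g:2, h:2, i:4, j:2, k:4
All degrees are even and the non-isolated vertices are connected — an Eulerian circuit exists.

Yes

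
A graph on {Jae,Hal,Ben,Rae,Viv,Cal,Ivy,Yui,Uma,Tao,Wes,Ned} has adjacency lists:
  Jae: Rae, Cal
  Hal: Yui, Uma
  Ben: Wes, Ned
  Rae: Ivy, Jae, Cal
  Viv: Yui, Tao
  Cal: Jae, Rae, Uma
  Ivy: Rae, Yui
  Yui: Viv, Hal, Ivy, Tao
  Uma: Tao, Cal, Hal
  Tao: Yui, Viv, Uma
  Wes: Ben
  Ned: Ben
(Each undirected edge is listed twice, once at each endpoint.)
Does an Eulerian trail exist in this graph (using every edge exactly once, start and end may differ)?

No

Degrees: Jae:2, Hal:2, Ben:2, Rae:3, Viv:2, Cal:3, Ivy:2, Yui:4, Uma:3, Tao:3, Wes:1, Ned:1
Odd-degree vertices: Rae, Cal, Uma, Tao, Wes, Ned (6 total).
With 6 odd-degree vertices (more than two), no single trail can use every edge.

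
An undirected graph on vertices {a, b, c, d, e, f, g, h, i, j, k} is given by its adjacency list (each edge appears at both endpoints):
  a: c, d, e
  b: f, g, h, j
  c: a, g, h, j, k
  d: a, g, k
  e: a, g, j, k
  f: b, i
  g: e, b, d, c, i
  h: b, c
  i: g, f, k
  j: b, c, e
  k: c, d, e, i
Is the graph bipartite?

Yes

Partition the vertices as {b, c, d, e, i} vs {a, f, g, h, j, k}. Each listed edge has one endpoint in each part, so the graph is bipartite.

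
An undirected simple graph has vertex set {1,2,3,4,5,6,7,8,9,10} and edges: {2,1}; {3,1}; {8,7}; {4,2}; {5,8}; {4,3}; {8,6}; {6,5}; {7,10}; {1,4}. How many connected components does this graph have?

Component: {9}
Component: {1, 2, 3, 4}
Component: {5, 6, 7, 8, 10}

3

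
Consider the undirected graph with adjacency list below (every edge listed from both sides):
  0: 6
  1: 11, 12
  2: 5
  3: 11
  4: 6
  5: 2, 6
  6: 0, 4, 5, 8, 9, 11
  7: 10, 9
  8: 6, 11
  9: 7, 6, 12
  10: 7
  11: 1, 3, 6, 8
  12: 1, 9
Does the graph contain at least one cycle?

Yes

The graph has 13 vertices, 14 edges, and 1 connected component.
Since 14 > 13 - 1, a cycle must exist; for instance 6-9-12-1-11-6.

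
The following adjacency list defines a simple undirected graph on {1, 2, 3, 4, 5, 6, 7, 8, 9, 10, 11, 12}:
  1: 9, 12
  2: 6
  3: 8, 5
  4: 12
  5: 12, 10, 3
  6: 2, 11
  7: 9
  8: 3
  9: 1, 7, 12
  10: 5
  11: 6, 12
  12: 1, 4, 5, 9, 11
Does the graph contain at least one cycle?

Yes

|V| = 12, |E| = 12, number of components = 1.
One cycle is 1-9-12-1.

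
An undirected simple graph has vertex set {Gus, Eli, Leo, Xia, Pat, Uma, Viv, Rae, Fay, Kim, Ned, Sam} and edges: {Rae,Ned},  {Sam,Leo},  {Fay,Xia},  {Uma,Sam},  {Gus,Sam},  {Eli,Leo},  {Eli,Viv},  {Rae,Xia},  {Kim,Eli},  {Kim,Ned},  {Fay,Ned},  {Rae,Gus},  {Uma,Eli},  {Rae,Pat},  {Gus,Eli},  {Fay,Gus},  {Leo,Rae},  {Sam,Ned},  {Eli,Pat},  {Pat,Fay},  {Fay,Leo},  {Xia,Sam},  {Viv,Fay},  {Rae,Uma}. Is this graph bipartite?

The cycle Gus-Eli-Kim-Ned-Sam-Gus has length 5, which is odd, so the graph is not bipartite.

No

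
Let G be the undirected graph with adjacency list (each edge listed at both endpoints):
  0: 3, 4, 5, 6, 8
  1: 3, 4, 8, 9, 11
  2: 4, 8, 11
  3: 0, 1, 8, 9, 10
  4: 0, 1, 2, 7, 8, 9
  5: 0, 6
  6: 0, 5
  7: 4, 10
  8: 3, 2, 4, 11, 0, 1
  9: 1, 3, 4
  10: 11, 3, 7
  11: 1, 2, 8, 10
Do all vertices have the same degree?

No

Degrees: 0:5, 1:5, 2:3, 3:5, 4:6, 5:2, 6:2, 7:2, 8:6, 9:3, 10:3, 11:4
Vertex 5 has degree 2 while 4 has degree 6, so the graph is not regular.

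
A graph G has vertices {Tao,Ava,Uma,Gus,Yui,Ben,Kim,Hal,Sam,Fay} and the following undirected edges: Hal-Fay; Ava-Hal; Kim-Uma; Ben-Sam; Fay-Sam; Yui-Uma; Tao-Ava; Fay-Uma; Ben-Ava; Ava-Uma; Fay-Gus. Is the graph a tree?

No

The graph has 10 vertices and 11 edges.
Connected but with 11 > 9 edges, so it has a cycle and is not a tree.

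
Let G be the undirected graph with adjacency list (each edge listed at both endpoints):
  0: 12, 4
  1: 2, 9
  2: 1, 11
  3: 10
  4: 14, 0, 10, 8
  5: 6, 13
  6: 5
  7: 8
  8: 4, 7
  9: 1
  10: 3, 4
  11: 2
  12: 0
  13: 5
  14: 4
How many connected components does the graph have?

3

Component: {5, 6, 13}
Component: {1, 2, 9, 11}
Component: {0, 3, 4, 7, 8, 10, 12, 14}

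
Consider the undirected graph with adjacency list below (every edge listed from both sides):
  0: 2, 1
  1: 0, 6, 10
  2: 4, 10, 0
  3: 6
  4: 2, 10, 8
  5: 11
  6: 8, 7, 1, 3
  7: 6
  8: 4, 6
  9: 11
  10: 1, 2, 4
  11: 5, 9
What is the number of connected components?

Component: {5, 9, 11}
Component: {0, 1, 2, 3, 4, 6, 7, 8, 10}

2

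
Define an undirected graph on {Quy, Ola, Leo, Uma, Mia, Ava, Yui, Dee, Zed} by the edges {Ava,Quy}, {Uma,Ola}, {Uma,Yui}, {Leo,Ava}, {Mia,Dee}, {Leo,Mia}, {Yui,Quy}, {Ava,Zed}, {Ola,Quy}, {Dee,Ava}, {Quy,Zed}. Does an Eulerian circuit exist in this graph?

Degrees: Quy:4, Ola:2, Leo:2, Uma:2, Mia:2, Ava:4, Yui:2, Dee:2, Zed:2
Every vertex has even degree and the edges form a single connected piece, so an Eulerian circuit exists.

Yes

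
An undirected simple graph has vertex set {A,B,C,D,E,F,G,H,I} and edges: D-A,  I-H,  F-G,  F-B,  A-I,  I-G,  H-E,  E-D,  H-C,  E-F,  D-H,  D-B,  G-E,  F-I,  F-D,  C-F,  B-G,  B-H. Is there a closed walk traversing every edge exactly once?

Degrees: A:2, B:4, C:2, D:5, E:4, F:6, G:4, H:5, I:4
Vertices with odd degree: D, H. An Eulerian circuit requires all degrees even.

No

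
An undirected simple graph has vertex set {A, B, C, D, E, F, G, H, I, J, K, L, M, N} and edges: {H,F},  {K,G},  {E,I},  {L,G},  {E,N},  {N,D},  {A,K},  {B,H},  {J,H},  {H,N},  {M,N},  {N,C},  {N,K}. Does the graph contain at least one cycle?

No

The graph has 14 vertices, 13 edges, and 1 connected component.
A forest on 14 vertices with 1 component has exactly 13 edges, which matches — so no cycle.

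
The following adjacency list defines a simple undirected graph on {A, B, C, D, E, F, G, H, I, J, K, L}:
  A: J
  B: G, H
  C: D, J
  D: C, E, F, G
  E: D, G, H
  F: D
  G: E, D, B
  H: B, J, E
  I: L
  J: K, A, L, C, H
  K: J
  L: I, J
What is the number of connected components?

Component: {A, B, C, D, E, F, G, H, I, J, K, L}

1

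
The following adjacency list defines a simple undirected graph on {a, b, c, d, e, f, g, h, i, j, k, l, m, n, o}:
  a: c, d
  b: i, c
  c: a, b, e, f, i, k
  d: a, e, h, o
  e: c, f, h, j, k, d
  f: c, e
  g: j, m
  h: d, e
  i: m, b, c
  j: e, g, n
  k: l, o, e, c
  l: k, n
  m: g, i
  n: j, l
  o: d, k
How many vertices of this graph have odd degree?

2

Degrees: a:2, b:2, c:6, d:4, e:6, f:2, g:2, h:2, i:3, j:3, k:4, l:2, m:2, n:2, o:2
Odd-degree vertices: i, j.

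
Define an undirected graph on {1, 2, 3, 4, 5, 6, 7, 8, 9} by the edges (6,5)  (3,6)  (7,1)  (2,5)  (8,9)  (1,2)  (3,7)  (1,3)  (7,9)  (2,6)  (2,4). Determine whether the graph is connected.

A breadth-first search from 1 visits 1, 7, 3, 2, 9, 6, 5, 4, 8 — all 9 vertices — so the graph is connected.

Yes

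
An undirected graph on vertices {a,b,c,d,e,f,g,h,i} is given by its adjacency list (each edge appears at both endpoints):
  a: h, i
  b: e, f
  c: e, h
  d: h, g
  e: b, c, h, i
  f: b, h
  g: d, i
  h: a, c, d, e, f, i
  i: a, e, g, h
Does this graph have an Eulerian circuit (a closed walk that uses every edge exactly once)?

Yes

Degrees: a:2, b:2, c:2, d:2, e:4, f:2, g:2, h:6, i:4
All degrees are even and the non-isolated vertices are connected — an Eulerian circuit exists.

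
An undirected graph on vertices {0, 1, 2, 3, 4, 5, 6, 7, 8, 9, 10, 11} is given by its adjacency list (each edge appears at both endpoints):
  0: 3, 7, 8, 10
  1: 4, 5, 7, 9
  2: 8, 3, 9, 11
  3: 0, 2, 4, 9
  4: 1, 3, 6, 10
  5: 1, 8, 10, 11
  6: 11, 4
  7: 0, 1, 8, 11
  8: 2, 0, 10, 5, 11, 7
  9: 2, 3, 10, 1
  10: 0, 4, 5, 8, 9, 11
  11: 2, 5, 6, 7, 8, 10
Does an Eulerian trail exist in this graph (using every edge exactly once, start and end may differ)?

Yes

Degrees: 0:4, 1:4, 2:4, 3:4, 4:4, 5:4, 6:2, 7:4, 8:6, 9:4, 10:6, 11:6
Odd-degree vertices: none (0 total).
The non-isolated vertices are connected and exactly 0 have odd degree, so an Eulerian trail exists.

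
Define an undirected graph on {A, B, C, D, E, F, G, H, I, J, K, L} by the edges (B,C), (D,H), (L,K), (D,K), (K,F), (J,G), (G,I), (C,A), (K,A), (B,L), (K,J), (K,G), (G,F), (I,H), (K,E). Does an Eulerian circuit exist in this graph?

No

Degrees: A:2, B:2, C:2, D:2, E:1, F:2, G:4, H:2, I:2, J:2, K:7, L:2
E, K have odd degree; an Eulerian circuit needs every degree to be even, so none exists.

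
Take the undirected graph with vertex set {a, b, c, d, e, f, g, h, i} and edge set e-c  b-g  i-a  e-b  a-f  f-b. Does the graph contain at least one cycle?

No

The graph has 9 vertices, 6 edges, and 3 connected components.
A forest on 9 vertices with 3 components has exactly 6 edges, which matches — so no cycle.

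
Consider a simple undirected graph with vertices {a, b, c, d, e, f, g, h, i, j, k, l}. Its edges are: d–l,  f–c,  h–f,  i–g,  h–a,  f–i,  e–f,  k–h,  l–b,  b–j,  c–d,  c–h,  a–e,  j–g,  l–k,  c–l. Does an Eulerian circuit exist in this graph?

Degrees: a:2, b:2, c:4, d:2, e:2, f:4, g:2, h:4, i:2, j:2, k:2, l:4
All degrees are even and the non-isolated vertices are connected — an Eulerian circuit exists.

Yes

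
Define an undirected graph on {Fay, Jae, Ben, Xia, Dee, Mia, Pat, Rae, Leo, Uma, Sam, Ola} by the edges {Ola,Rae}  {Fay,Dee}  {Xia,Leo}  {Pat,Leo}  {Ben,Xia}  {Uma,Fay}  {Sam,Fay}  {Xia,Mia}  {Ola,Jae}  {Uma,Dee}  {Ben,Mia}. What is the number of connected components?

Component: {Jae, Rae, Ola}
Component: {Fay, Dee, Uma, Sam}
Component: {Ben, Xia, Mia, Pat, Leo}

3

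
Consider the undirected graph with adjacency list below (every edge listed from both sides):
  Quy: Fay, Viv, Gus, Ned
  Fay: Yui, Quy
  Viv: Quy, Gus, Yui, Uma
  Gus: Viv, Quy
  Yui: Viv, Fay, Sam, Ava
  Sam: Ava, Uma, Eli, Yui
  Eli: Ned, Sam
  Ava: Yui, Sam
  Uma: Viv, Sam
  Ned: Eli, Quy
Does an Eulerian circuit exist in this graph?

Degrees: Quy:4, Fay:2, Viv:4, Gus:2, Yui:4, Sam:4, Eli:2, Ava:2, Uma:2, Ned:2
All degrees are even and the non-isolated vertices are connected — an Eulerian circuit exists.

Yes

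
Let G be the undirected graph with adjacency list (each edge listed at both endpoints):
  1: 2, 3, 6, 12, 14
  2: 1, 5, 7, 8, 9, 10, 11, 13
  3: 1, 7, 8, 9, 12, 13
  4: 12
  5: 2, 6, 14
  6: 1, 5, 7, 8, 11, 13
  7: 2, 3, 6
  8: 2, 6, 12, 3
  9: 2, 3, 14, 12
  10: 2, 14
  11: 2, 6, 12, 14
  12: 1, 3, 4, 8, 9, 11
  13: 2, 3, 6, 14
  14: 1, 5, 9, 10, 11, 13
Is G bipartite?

The cycle 1-12-3-1 has length 3, which is odd, so the graph is not bipartite.

No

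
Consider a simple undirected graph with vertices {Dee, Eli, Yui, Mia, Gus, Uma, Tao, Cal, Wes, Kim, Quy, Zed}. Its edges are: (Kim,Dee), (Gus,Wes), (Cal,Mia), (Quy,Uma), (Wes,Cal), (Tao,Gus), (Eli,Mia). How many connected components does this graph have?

Component: {Yui}
Component: {Zed}
Component: {Dee, Kim}
Component: {Uma, Quy}
Component: {Eli, Mia, Gus, Tao, Cal, Wes}

5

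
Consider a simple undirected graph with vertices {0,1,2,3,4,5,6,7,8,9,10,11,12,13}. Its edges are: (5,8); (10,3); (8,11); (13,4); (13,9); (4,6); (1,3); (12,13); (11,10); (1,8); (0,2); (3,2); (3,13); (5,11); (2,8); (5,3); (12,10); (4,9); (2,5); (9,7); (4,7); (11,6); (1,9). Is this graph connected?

A breadth-first search from 0 visits 0, 2, 8, 5, 3, 11, 1, 10, 13, 6, 9, 12, 4, 7 — all 14 vertices — so the graph is connected.

Yes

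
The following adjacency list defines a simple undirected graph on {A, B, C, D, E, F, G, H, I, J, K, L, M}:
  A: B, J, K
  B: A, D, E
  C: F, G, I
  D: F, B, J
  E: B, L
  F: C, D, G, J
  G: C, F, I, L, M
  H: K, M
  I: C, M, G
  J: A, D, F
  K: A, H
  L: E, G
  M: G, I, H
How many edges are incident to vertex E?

Neighbors of E: B, L.

2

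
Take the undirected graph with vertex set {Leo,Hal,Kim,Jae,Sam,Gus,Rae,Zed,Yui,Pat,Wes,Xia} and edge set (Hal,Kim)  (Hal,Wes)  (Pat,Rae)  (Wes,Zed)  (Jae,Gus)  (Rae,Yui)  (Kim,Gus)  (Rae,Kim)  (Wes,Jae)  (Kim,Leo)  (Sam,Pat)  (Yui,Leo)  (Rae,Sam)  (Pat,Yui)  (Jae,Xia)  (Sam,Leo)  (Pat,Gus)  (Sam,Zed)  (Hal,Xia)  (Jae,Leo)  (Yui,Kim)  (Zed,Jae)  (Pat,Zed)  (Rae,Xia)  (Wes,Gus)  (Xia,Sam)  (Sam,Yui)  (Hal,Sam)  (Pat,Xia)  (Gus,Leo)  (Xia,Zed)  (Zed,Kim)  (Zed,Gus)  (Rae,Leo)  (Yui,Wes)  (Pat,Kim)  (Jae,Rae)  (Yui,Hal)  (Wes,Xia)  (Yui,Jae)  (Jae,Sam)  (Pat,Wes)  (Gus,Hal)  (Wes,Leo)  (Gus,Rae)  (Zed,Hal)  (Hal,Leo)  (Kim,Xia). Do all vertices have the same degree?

Yes

Degrees: Leo:8, Hal:8, Kim:8, Jae:8, Sam:8, Gus:8, Rae:8, Zed:8, Yui:8, Pat:8, Wes:8, Xia:8
Every vertex has degree 8, so the graph is 8-regular.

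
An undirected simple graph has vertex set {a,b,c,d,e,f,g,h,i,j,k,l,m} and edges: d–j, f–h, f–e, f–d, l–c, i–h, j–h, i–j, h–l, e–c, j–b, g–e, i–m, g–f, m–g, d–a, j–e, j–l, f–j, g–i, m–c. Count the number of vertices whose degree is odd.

Degrees: a:1, b:1, c:3, d:3, e:4, f:5, g:4, h:4, i:4, j:7, k:0, l:3, m:3
Odd-degree vertices: a, b, c, d, f, j, l, m.

8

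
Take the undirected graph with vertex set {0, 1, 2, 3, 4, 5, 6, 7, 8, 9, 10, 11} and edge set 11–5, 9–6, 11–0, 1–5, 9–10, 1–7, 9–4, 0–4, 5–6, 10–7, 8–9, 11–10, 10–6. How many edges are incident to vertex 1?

Neighbors of 1: 5, 7.

2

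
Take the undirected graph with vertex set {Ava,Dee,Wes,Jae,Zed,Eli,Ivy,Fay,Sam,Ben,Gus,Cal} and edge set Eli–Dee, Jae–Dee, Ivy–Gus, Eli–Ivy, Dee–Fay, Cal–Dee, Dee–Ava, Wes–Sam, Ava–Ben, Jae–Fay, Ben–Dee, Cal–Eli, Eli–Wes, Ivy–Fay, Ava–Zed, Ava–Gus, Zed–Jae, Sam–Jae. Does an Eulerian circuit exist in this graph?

No

Degrees: Ava:4, Dee:6, Wes:2, Jae:4, Zed:2, Eli:4, Ivy:3, Fay:3, Sam:2, Ben:2, Gus:2, Cal:2
Vertices with odd degree: Ivy, Fay. An Eulerian circuit requires all degrees even.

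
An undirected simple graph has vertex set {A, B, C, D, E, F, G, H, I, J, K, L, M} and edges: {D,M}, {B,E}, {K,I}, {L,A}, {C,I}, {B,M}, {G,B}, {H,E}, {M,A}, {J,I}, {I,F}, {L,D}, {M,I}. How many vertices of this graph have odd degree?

8

Degrees: A:2, B:3, C:1, D:2, E:2, F:1, G:1, H:1, I:5, J:1, K:1, L:2, M:4
Odd-degree vertices: B, C, F, G, H, I, J, K.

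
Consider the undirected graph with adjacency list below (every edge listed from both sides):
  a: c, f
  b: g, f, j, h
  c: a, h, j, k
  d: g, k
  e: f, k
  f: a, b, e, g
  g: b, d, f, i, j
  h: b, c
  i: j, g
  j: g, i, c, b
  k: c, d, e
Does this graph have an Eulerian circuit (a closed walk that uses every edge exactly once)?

No

Degrees: a:2, b:4, c:4, d:2, e:2, f:4, g:5, h:2, i:2, j:4, k:3
g, k have odd degree; an Eulerian circuit needs every degree to be even, so none exists.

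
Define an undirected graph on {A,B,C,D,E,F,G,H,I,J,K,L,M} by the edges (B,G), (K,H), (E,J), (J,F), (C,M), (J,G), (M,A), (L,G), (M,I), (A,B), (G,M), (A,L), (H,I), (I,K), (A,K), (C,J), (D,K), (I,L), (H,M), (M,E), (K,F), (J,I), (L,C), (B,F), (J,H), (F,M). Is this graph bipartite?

No

The cycle H-I-M-H has length 3, which is odd, so the graph is not bipartite.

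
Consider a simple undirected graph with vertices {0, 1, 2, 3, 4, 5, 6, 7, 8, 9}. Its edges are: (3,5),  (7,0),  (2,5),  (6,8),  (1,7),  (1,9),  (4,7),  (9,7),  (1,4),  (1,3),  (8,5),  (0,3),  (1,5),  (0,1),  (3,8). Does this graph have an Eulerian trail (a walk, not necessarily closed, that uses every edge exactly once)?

Degrees: 0:3, 1:6, 2:1, 3:4, 4:2, 5:4, 6:1, 7:4, 8:3, 9:2
Odd-degree vertices: 0, 2, 6, 8 (4 total).
An Eulerian trail requires 0 or 2 odd-degree vertices; here there are 4.

No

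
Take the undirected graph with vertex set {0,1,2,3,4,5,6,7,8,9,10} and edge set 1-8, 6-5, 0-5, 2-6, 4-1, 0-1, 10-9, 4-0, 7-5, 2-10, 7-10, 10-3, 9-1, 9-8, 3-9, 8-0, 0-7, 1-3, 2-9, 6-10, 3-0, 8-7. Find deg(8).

Neighbors of 8: 0, 1, 7, 9.

4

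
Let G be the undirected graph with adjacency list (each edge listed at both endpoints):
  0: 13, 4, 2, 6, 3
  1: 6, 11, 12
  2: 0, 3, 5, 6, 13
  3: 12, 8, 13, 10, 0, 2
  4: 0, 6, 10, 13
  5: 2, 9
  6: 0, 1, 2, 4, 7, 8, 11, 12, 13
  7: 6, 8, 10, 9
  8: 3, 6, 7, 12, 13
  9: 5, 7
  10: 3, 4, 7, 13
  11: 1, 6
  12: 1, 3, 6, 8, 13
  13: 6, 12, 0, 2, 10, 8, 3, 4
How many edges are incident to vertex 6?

9

Neighbors of 6: 0, 1, 2, 4, 7, 8, 11, 12, 13.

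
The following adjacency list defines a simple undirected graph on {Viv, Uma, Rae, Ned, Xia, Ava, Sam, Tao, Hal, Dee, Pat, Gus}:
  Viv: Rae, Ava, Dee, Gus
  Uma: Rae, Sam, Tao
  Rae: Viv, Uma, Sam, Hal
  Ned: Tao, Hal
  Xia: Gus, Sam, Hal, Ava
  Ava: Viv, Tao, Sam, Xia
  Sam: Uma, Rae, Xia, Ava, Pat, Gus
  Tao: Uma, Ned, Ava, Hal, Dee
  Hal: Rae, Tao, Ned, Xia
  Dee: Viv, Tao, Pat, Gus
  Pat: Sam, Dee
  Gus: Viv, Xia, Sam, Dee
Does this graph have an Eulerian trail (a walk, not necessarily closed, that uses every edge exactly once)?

Degrees: Viv:4, Uma:3, Rae:4, Ned:2, Xia:4, Ava:4, Sam:6, Tao:5, Hal:4, Dee:4, Pat:2, Gus:4
Odd-degree vertices: Uma, Tao (2 total).
With 2 odd-degree vertices and all edges in one connected piece, an Eulerian trail exists (from Uma to Tao).

Yes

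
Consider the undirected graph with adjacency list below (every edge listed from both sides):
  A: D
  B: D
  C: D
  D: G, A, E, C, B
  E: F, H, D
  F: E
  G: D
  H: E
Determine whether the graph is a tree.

|V| = 8, |E| = 7.
It is connected with exactly 7 edges, hence acyclic — it is a tree.

Yes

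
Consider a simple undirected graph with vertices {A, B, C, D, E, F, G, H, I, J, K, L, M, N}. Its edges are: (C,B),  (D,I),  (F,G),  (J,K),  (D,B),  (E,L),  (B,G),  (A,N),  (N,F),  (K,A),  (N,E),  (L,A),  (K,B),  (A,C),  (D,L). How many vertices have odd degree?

Degrees: A:4, B:4, C:2, D:3, E:2, F:2, G:2, H:0, I:1, J:1, K:3, L:3, M:0, N:3
Odd-degree vertices: D, I, J, K, L, N.

6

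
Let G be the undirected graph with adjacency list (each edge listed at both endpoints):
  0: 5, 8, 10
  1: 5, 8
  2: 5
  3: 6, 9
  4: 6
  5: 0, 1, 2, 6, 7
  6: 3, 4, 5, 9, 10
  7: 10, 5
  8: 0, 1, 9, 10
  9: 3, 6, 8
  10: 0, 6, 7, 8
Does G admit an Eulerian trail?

Degrees: 0:3, 1:2, 2:1, 3:2, 4:1, 5:5, 6:5, 7:2, 8:4, 9:3, 10:4
Odd-degree vertices: 0, 2, 4, 5, 6, 9 (6 total).
With 6 odd-degree vertices (more than two), no single trail can use every edge.

No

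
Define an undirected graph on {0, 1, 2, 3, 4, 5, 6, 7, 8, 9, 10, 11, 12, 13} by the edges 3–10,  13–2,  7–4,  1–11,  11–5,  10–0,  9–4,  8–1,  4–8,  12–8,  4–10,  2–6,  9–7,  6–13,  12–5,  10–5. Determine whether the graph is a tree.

The graph has 14 vertices and 16 edges.
It is not connected, so it is not a tree.

No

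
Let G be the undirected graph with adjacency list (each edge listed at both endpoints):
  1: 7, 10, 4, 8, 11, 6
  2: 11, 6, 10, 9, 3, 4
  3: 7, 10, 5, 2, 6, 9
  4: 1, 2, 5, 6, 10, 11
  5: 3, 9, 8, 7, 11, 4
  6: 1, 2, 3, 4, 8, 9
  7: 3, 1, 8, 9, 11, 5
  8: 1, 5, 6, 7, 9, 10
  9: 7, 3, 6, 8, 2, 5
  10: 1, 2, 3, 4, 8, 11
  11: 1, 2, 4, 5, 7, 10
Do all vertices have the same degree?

Degrees: 1:6, 2:6, 3:6, 4:6, 5:6, 6:6, 7:6, 8:6, 9:6, 10:6, 11:6
Every vertex has degree 6, so the graph is 6-regular.

Yes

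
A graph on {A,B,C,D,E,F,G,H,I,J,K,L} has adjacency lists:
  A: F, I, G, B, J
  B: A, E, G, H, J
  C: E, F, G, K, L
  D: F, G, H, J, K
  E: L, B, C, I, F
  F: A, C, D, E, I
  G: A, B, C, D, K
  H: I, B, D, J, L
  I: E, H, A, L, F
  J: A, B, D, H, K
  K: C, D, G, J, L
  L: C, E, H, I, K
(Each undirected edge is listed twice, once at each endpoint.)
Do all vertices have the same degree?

Degrees: A:5, B:5, C:5, D:5, E:5, F:5, G:5, H:5, I:5, J:5, K:5, L:5
Every vertex has degree 5, so the graph is 5-regular.

Yes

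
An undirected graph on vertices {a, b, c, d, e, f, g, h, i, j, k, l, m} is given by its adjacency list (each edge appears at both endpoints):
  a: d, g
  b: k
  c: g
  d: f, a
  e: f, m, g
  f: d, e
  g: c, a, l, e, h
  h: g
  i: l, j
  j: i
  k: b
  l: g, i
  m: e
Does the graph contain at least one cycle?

|V| = 13, |E| = 12, number of components = 2.
Since 12 > 13 - 2, a cycle must exist; for instance a-g-e-f-d-a.

Yes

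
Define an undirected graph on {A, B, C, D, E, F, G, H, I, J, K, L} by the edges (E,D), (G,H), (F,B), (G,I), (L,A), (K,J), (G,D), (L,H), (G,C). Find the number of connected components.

Component: {B, F}
Component: {J, K}
Component: {A, C, D, E, G, H, I, L}

3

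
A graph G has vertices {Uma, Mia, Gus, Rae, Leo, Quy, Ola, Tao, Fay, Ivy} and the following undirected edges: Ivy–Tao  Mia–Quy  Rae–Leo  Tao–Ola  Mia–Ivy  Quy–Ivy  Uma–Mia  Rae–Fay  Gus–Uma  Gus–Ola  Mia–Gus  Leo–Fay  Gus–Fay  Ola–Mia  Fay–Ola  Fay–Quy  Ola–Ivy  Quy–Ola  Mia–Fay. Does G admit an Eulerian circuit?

Yes

Degrees: Uma:2, Mia:6, Gus:4, Rae:2, Leo:2, Quy:4, Ola:6, Tao:2, Fay:6, Ivy:4
Every vertex has even degree and the edges form a single connected piece, so an Eulerian circuit exists.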